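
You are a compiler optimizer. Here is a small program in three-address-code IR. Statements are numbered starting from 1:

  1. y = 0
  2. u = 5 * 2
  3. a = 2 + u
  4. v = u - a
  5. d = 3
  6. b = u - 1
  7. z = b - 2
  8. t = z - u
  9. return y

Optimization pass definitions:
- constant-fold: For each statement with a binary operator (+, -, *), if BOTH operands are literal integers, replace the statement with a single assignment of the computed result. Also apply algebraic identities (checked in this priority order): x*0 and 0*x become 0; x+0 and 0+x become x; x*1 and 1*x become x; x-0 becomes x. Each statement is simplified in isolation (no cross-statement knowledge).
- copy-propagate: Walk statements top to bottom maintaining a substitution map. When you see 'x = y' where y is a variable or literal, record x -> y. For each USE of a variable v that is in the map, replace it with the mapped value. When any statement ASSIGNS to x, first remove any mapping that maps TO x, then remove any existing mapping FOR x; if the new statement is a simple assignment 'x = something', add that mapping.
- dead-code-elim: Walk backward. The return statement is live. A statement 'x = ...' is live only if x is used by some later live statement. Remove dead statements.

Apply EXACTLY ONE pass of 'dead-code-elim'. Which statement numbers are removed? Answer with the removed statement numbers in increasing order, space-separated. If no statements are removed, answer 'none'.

Answer: 2 3 4 5 6 7 8

Derivation:
Backward liveness scan:
Stmt 1 'y = 0': KEEP (y is live); live-in = []
Stmt 2 'u = 5 * 2': DEAD (u not in live set ['y'])
Stmt 3 'a = 2 + u': DEAD (a not in live set ['y'])
Stmt 4 'v = u - a': DEAD (v not in live set ['y'])
Stmt 5 'd = 3': DEAD (d not in live set ['y'])
Stmt 6 'b = u - 1': DEAD (b not in live set ['y'])
Stmt 7 'z = b - 2': DEAD (z not in live set ['y'])
Stmt 8 't = z - u': DEAD (t not in live set ['y'])
Stmt 9 'return y': KEEP (return); live-in = ['y']
Removed statement numbers: [2, 3, 4, 5, 6, 7, 8]
Surviving IR:
  y = 0
  return y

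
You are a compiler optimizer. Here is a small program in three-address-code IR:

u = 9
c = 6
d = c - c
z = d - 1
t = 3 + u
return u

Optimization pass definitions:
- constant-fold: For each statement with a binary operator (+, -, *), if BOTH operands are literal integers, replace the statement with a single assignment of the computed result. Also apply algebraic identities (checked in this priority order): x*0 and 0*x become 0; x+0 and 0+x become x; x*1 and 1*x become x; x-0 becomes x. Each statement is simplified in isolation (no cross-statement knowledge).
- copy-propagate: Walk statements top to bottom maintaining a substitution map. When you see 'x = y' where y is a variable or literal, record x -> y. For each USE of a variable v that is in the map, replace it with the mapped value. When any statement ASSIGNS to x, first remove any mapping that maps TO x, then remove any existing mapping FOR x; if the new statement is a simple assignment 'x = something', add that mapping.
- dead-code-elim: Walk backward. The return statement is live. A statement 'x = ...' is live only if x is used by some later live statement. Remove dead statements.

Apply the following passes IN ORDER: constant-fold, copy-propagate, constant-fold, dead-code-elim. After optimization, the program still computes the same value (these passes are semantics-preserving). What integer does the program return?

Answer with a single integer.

Initial IR:
  u = 9
  c = 6
  d = c - c
  z = d - 1
  t = 3 + u
  return u
After constant-fold (6 stmts):
  u = 9
  c = 6
  d = c - c
  z = d - 1
  t = 3 + u
  return u
After copy-propagate (6 stmts):
  u = 9
  c = 6
  d = 6 - 6
  z = d - 1
  t = 3 + 9
  return 9
After constant-fold (6 stmts):
  u = 9
  c = 6
  d = 0
  z = d - 1
  t = 12
  return 9
After dead-code-elim (1 stmts):
  return 9
Evaluate:
  u = 9  =>  u = 9
  c = 6  =>  c = 6
  d = c - c  =>  d = 0
  z = d - 1  =>  z = -1
  t = 3 + u  =>  t = 12
  return u = 9

Answer: 9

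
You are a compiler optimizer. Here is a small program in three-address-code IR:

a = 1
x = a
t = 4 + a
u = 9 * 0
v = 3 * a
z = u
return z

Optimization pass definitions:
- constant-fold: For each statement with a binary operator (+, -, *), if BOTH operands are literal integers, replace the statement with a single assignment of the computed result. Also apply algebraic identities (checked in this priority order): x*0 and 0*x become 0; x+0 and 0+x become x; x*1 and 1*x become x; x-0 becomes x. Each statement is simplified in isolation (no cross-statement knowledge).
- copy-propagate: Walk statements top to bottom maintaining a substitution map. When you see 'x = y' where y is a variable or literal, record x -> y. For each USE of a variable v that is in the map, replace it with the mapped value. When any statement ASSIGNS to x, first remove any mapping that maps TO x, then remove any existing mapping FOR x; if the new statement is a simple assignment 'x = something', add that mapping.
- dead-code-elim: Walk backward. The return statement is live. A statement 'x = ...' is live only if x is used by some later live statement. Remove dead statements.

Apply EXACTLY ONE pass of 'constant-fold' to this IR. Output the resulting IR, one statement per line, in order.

Answer: a = 1
x = a
t = 4 + a
u = 0
v = 3 * a
z = u
return z

Derivation:
Applying constant-fold statement-by-statement:
  [1] a = 1  (unchanged)
  [2] x = a  (unchanged)
  [3] t = 4 + a  (unchanged)
  [4] u = 9 * 0  -> u = 0
  [5] v = 3 * a  (unchanged)
  [6] z = u  (unchanged)
  [7] return z  (unchanged)
Result (7 stmts):
  a = 1
  x = a
  t = 4 + a
  u = 0
  v = 3 * a
  z = u
  return z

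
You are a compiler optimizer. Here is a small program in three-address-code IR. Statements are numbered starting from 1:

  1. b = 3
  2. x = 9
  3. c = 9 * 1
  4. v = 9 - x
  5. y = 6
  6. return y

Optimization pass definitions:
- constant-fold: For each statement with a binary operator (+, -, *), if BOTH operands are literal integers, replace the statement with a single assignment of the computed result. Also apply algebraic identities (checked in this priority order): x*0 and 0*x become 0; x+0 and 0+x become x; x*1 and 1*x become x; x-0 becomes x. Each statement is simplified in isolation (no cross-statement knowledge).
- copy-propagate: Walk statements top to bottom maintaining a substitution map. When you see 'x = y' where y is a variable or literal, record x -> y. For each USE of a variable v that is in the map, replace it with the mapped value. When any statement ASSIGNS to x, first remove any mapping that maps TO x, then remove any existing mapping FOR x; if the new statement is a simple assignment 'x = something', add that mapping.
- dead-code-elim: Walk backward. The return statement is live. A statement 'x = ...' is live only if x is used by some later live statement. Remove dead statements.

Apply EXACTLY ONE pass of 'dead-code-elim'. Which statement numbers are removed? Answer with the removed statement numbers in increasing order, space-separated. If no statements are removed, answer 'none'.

Answer: 1 2 3 4

Derivation:
Backward liveness scan:
Stmt 1 'b = 3': DEAD (b not in live set [])
Stmt 2 'x = 9': DEAD (x not in live set [])
Stmt 3 'c = 9 * 1': DEAD (c not in live set [])
Stmt 4 'v = 9 - x': DEAD (v not in live set [])
Stmt 5 'y = 6': KEEP (y is live); live-in = []
Stmt 6 'return y': KEEP (return); live-in = ['y']
Removed statement numbers: [1, 2, 3, 4]
Surviving IR:
  y = 6
  return y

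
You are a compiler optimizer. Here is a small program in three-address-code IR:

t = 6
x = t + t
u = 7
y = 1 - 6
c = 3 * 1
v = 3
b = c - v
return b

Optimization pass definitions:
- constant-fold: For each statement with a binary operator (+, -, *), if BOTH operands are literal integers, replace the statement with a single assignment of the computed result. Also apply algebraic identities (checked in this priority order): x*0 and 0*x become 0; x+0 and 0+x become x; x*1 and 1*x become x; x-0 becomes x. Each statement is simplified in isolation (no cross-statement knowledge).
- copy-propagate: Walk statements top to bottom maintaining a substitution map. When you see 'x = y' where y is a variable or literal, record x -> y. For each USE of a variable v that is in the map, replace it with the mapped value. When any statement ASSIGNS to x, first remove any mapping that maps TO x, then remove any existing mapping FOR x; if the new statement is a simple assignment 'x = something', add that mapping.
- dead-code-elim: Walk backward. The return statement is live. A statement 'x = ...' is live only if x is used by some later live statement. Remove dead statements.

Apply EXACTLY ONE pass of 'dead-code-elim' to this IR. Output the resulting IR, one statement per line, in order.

Answer: c = 3 * 1
v = 3
b = c - v
return b

Derivation:
Applying dead-code-elim statement-by-statement:
  [8] return b  -> KEEP (return); live=['b']
  [7] b = c - v  -> KEEP; live=['c', 'v']
  [6] v = 3  -> KEEP; live=['c']
  [5] c = 3 * 1  -> KEEP; live=[]
  [4] y = 1 - 6  -> DEAD (y not live)
  [3] u = 7  -> DEAD (u not live)
  [2] x = t + t  -> DEAD (x not live)
  [1] t = 6  -> DEAD (t not live)
Result (4 stmts):
  c = 3 * 1
  v = 3
  b = c - v
  return b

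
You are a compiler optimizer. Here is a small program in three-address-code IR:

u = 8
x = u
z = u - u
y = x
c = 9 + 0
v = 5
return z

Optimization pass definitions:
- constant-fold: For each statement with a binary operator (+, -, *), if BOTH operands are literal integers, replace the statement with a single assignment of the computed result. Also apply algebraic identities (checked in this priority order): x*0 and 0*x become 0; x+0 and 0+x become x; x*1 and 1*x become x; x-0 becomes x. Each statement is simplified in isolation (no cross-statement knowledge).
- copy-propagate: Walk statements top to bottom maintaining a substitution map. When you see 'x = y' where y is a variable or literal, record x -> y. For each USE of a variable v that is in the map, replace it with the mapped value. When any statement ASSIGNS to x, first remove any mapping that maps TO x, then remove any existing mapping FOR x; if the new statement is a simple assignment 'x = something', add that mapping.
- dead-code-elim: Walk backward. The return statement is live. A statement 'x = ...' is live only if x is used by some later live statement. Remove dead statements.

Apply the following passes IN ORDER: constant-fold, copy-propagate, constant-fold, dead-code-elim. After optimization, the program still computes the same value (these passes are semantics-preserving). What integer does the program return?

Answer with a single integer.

Answer: 0

Derivation:
Initial IR:
  u = 8
  x = u
  z = u - u
  y = x
  c = 9 + 0
  v = 5
  return z
After constant-fold (7 stmts):
  u = 8
  x = u
  z = u - u
  y = x
  c = 9
  v = 5
  return z
After copy-propagate (7 stmts):
  u = 8
  x = 8
  z = 8 - 8
  y = 8
  c = 9
  v = 5
  return z
After constant-fold (7 stmts):
  u = 8
  x = 8
  z = 0
  y = 8
  c = 9
  v = 5
  return z
After dead-code-elim (2 stmts):
  z = 0
  return z
Evaluate:
  u = 8  =>  u = 8
  x = u  =>  x = 8
  z = u - u  =>  z = 0
  y = x  =>  y = 8
  c = 9 + 0  =>  c = 9
  v = 5  =>  v = 5
  return z = 0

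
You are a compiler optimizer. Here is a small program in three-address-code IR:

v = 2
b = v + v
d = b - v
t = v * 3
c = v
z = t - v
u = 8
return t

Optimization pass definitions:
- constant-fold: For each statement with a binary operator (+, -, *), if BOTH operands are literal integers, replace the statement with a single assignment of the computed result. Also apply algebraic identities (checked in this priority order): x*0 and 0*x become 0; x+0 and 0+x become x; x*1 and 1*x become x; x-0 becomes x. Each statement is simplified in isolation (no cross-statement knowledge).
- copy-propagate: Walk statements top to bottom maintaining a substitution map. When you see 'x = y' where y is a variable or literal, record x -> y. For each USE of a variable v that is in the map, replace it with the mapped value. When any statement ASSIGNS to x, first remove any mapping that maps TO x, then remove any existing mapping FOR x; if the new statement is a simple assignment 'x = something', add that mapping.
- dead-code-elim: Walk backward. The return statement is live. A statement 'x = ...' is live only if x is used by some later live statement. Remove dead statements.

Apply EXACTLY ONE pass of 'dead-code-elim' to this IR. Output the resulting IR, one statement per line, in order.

Answer: v = 2
t = v * 3
return t

Derivation:
Applying dead-code-elim statement-by-statement:
  [8] return t  -> KEEP (return); live=['t']
  [7] u = 8  -> DEAD (u not live)
  [6] z = t - v  -> DEAD (z not live)
  [5] c = v  -> DEAD (c not live)
  [4] t = v * 3  -> KEEP; live=['v']
  [3] d = b - v  -> DEAD (d not live)
  [2] b = v + v  -> DEAD (b not live)
  [1] v = 2  -> KEEP; live=[]
Result (3 stmts):
  v = 2
  t = v * 3
  return t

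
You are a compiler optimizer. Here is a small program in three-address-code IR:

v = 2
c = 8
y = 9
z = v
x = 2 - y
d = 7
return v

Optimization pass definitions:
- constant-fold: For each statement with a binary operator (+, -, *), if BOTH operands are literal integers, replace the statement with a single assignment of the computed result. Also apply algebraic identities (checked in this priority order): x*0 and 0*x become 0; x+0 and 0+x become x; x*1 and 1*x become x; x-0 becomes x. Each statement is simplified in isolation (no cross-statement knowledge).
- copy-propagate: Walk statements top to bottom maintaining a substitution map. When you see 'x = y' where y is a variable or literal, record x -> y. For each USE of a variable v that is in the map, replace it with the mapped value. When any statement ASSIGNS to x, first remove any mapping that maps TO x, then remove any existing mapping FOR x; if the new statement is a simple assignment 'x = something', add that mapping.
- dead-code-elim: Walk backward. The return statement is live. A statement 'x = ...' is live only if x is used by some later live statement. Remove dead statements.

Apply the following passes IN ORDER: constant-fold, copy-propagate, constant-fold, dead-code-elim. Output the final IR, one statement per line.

Answer: return 2

Derivation:
Initial IR:
  v = 2
  c = 8
  y = 9
  z = v
  x = 2 - y
  d = 7
  return v
After constant-fold (7 stmts):
  v = 2
  c = 8
  y = 9
  z = v
  x = 2 - y
  d = 7
  return v
After copy-propagate (7 stmts):
  v = 2
  c = 8
  y = 9
  z = 2
  x = 2 - 9
  d = 7
  return 2
After constant-fold (7 stmts):
  v = 2
  c = 8
  y = 9
  z = 2
  x = -7
  d = 7
  return 2
After dead-code-elim (1 stmts):
  return 2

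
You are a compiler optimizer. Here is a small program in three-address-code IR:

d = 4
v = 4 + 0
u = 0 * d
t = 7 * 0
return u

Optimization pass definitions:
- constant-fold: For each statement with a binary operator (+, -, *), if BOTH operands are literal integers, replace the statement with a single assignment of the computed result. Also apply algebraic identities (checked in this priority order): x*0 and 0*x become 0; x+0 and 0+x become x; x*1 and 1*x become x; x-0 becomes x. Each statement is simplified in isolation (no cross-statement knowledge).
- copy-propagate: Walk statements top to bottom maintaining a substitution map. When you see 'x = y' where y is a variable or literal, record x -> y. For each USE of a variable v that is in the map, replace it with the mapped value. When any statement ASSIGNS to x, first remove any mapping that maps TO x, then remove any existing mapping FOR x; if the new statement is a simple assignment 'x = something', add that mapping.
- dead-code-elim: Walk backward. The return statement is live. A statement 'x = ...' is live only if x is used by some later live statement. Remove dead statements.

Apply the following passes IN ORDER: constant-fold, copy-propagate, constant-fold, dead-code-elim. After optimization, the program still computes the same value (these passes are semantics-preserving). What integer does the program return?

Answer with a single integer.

Answer: 0

Derivation:
Initial IR:
  d = 4
  v = 4 + 0
  u = 0 * d
  t = 7 * 0
  return u
After constant-fold (5 stmts):
  d = 4
  v = 4
  u = 0
  t = 0
  return u
After copy-propagate (5 stmts):
  d = 4
  v = 4
  u = 0
  t = 0
  return 0
After constant-fold (5 stmts):
  d = 4
  v = 4
  u = 0
  t = 0
  return 0
After dead-code-elim (1 stmts):
  return 0
Evaluate:
  d = 4  =>  d = 4
  v = 4 + 0  =>  v = 4
  u = 0 * d  =>  u = 0
  t = 7 * 0  =>  t = 0
  return u = 0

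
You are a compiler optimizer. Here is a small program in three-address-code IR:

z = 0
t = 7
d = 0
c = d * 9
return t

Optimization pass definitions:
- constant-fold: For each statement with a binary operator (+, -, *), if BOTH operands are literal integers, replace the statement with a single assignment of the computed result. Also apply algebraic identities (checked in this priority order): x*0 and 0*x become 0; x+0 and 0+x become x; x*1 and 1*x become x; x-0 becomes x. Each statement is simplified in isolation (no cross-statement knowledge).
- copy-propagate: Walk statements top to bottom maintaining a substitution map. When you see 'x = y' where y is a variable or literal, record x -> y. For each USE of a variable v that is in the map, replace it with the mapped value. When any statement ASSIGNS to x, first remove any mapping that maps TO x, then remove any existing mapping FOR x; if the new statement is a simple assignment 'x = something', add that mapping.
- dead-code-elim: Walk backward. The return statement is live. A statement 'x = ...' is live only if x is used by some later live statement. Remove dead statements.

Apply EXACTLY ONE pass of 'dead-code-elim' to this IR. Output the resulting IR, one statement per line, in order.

Applying dead-code-elim statement-by-statement:
  [5] return t  -> KEEP (return); live=['t']
  [4] c = d * 9  -> DEAD (c not live)
  [3] d = 0  -> DEAD (d not live)
  [2] t = 7  -> KEEP; live=[]
  [1] z = 0  -> DEAD (z not live)
Result (2 stmts):
  t = 7
  return t

Answer: t = 7
return t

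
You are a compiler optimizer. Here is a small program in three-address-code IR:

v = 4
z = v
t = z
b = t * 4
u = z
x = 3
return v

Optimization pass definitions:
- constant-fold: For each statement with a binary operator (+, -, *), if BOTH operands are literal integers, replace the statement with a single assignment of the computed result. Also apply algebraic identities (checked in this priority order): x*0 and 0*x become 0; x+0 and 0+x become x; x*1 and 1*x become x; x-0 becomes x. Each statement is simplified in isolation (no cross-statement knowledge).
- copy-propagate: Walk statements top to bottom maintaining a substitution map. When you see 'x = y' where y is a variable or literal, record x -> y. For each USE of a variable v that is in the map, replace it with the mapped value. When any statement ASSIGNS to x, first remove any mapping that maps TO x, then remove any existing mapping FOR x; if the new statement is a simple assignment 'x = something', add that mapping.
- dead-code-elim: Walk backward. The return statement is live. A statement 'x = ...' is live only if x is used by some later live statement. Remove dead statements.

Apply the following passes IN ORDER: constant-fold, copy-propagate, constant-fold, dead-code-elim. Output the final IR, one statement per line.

Answer: return 4

Derivation:
Initial IR:
  v = 4
  z = v
  t = z
  b = t * 4
  u = z
  x = 3
  return v
After constant-fold (7 stmts):
  v = 4
  z = v
  t = z
  b = t * 4
  u = z
  x = 3
  return v
After copy-propagate (7 stmts):
  v = 4
  z = 4
  t = 4
  b = 4 * 4
  u = 4
  x = 3
  return 4
After constant-fold (7 stmts):
  v = 4
  z = 4
  t = 4
  b = 16
  u = 4
  x = 3
  return 4
After dead-code-elim (1 stmts):
  return 4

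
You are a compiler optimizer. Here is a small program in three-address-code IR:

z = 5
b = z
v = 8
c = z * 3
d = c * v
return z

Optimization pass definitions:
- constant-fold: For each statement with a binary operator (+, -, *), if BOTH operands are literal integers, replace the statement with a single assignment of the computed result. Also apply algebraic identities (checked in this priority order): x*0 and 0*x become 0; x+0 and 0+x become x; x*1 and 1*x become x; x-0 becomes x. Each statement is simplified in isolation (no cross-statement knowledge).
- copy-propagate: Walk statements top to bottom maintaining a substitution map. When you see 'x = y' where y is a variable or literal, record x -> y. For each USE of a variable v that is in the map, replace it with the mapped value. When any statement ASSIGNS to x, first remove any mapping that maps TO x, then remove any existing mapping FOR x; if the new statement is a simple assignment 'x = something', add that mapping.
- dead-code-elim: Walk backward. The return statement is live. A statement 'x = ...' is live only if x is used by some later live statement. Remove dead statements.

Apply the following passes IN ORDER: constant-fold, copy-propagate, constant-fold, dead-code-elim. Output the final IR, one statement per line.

Initial IR:
  z = 5
  b = z
  v = 8
  c = z * 3
  d = c * v
  return z
After constant-fold (6 stmts):
  z = 5
  b = z
  v = 8
  c = z * 3
  d = c * v
  return z
After copy-propagate (6 stmts):
  z = 5
  b = 5
  v = 8
  c = 5 * 3
  d = c * 8
  return 5
After constant-fold (6 stmts):
  z = 5
  b = 5
  v = 8
  c = 15
  d = c * 8
  return 5
After dead-code-elim (1 stmts):
  return 5

Answer: return 5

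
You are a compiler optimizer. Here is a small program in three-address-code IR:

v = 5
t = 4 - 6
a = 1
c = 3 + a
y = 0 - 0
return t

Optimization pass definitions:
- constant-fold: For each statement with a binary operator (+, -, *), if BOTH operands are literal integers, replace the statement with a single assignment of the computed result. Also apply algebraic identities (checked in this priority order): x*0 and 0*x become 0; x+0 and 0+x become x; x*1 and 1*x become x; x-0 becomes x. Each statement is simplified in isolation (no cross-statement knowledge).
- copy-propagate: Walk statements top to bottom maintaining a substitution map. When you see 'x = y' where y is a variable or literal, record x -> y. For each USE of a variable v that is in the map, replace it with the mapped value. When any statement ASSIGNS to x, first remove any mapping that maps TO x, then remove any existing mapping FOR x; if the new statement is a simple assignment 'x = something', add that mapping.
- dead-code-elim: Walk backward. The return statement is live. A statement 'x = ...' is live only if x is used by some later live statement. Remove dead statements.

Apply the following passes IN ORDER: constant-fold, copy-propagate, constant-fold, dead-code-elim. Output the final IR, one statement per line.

Initial IR:
  v = 5
  t = 4 - 6
  a = 1
  c = 3 + a
  y = 0 - 0
  return t
After constant-fold (6 stmts):
  v = 5
  t = -2
  a = 1
  c = 3 + a
  y = 0
  return t
After copy-propagate (6 stmts):
  v = 5
  t = -2
  a = 1
  c = 3 + 1
  y = 0
  return -2
After constant-fold (6 stmts):
  v = 5
  t = -2
  a = 1
  c = 4
  y = 0
  return -2
After dead-code-elim (1 stmts):
  return -2

Answer: return -2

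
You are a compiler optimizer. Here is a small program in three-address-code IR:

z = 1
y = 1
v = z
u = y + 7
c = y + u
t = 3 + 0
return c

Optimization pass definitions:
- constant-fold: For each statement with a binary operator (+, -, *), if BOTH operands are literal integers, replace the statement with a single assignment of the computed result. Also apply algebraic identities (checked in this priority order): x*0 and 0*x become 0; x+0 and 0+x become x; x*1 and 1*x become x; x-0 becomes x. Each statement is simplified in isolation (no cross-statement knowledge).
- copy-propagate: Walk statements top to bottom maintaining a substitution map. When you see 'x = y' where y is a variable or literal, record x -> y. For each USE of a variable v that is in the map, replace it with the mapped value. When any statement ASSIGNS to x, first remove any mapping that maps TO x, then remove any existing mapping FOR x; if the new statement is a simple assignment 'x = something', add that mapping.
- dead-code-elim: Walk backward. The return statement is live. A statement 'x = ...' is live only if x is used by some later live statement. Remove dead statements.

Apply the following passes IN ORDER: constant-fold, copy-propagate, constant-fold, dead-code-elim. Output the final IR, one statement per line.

Initial IR:
  z = 1
  y = 1
  v = z
  u = y + 7
  c = y + u
  t = 3 + 0
  return c
After constant-fold (7 stmts):
  z = 1
  y = 1
  v = z
  u = y + 7
  c = y + u
  t = 3
  return c
After copy-propagate (7 stmts):
  z = 1
  y = 1
  v = 1
  u = 1 + 7
  c = 1 + u
  t = 3
  return c
After constant-fold (7 stmts):
  z = 1
  y = 1
  v = 1
  u = 8
  c = 1 + u
  t = 3
  return c
After dead-code-elim (3 stmts):
  u = 8
  c = 1 + u
  return c

Answer: u = 8
c = 1 + u
return c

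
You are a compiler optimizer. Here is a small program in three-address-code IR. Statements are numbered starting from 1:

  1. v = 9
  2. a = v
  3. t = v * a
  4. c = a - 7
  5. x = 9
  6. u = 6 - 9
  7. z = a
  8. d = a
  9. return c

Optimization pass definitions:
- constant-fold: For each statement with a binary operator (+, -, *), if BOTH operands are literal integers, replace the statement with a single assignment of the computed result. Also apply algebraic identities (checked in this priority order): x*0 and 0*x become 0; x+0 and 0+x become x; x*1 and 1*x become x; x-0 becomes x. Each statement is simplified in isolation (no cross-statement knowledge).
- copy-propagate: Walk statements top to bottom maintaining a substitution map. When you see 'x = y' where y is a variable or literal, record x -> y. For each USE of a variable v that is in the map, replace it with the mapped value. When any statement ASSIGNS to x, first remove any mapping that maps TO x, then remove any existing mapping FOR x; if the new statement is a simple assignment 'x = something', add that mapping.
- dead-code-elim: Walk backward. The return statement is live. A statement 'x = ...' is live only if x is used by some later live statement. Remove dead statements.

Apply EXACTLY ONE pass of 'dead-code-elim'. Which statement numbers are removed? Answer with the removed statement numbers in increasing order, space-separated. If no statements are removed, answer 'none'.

Backward liveness scan:
Stmt 1 'v = 9': KEEP (v is live); live-in = []
Stmt 2 'a = v': KEEP (a is live); live-in = ['v']
Stmt 3 't = v * a': DEAD (t not in live set ['a'])
Stmt 4 'c = a - 7': KEEP (c is live); live-in = ['a']
Stmt 5 'x = 9': DEAD (x not in live set ['c'])
Stmt 6 'u = 6 - 9': DEAD (u not in live set ['c'])
Stmt 7 'z = a': DEAD (z not in live set ['c'])
Stmt 8 'd = a': DEAD (d not in live set ['c'])
Stmt 9 'return c': KEEP (return); live-in = ['c']
Removed statement numbers: [3, 5, 6, 7, 8]
Surviving IR:
  v = 9
  a = v
  c = a - 7
  return c

Answer: 3 5 6 7 8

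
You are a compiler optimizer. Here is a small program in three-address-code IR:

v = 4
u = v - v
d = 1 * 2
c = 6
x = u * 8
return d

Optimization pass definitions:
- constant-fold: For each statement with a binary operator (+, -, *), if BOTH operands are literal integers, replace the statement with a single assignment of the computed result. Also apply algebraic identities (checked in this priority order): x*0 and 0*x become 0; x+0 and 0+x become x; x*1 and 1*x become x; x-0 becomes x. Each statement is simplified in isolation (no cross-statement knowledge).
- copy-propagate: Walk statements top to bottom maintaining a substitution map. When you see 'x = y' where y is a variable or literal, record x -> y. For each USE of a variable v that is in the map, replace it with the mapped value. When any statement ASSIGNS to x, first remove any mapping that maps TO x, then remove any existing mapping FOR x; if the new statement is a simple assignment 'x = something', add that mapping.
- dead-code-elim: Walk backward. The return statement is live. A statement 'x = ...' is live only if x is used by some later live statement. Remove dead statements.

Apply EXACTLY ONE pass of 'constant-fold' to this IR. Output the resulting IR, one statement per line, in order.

Answer: v = 4
u = v - v
d = 2
c = 6
x = u * 8
return d

Derivation:
Applying constant-fold statement-by-statement:
  [1] v = 4  (unchanged)
  [2] u = v - v  (unchanged)
  [3] d = 1 * 2  -> d = 2
  [4] c = 6  (unchanged)
  [5] x = u * 8  (unchanged)
  [6] return d  (unchanged)
Result (6 stmts):
  v = 4
  u = v - v
  d = 2
  c = 6
  x = u * 8
  return d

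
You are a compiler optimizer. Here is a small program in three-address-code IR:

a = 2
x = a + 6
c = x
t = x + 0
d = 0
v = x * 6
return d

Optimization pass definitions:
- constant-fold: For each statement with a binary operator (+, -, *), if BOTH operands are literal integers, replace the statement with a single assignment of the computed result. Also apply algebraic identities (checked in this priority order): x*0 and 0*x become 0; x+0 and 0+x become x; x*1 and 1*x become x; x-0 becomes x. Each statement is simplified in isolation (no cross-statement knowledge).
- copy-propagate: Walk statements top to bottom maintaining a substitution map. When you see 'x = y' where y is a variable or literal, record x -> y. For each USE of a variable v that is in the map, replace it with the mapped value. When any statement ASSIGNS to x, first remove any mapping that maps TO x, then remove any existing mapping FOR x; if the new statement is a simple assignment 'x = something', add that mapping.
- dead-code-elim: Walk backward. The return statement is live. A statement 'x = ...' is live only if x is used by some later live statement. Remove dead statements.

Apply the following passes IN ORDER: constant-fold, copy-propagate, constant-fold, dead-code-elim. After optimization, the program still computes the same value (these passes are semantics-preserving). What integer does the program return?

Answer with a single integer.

Initial IR:
  a = 2
  x = a + 6
  c = x
  t = x + 0
  d = 0
  v = x * 6
  return d
After constant-fold (7 stmts):
  a = 2
  x = a + 6
  c = x
  t = x
  d = 0
  v = x * 6
  return d
After copy-propagate (7 stmts):
  a = 2
  x = 2 + 6
  c = x
  t = x
  d = 0
  v = x * 6
  return 0
After constant-fold (7 stmts):
  a = 2
  x = 8
  c = x
  t = x
  d = 0
  v = x * 6
  return 0
After dead-code-elim (1 stmts):
  return 0
Evaluate:
  a = 2  =>  a = 2
  x = a + 6  =>  x = 8
  c = x  =>  c = 8
  t = x + 0  =>  t = 8
  d = 0  =>  d = 0
  v = x * 6  =>  v = 48
  return d = 0

Answer: 0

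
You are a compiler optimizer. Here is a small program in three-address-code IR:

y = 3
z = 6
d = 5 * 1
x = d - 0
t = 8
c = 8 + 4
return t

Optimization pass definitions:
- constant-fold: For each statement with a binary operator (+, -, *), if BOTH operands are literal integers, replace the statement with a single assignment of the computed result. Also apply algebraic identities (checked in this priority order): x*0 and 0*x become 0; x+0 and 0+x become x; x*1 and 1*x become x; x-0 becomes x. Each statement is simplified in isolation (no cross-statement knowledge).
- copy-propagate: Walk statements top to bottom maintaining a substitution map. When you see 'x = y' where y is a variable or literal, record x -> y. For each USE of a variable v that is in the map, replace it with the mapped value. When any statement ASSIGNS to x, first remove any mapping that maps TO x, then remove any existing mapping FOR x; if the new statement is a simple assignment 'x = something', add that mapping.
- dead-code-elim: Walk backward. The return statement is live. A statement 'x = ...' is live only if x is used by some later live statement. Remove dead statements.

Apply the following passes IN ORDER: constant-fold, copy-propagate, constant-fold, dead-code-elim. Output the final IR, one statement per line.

Initial IR:
  y = 3
  z = 6
  d = 5 * 1
  x = d - 0
  t = 8
  c = 8 + 4
  return t
After constant-fold (7 stmts):
  y = 3
  z = 6
  d = 5
  x = d
  t = 8
  c = 12
  return t
After copy-propagate (7 stmts):
  y = 3
  z = 6
  d = 5
  x = 5
  t = 8
  c = 12
  return 8
After constant-fold (7 stmts):
  y = 3
  z = 6
  d = 5
  x = 5
  t = 8
  c = 12
  return 8
After dead-code-elim (1 stmts):
  return 8

Answer: return 8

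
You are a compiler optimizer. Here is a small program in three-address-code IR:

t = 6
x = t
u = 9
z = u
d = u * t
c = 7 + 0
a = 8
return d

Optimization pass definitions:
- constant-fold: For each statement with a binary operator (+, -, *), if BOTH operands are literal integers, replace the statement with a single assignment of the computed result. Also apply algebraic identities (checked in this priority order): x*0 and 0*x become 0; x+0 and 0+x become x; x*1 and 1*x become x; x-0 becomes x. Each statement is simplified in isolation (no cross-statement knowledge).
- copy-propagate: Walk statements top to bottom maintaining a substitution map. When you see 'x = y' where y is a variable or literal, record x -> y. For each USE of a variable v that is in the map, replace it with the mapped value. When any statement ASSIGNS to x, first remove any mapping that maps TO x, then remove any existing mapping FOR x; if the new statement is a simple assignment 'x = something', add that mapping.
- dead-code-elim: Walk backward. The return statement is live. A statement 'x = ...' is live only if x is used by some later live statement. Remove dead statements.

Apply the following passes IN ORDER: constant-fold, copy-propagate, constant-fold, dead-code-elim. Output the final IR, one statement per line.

Answer: d = 54
return d

Derivation:
Initial IR:
  t = 6
  x = t
  u = 9
  z = u
  d = u * t
  c = 7 + 0
  a = 8
  return d
After constant-fold (8 stmts):
  t = 6
  x = t
  u = 9
  z = u
  d = u * t
  c = 7
  a = 8
  return d
After copy-propagate (8 stmts):
  t = 6
  x = 6
  u = 9
  z = 9
  d = 9 * 6
  c = 7
  a = 8
  return d
After constant-fold (8 stmts):
  t = 6
  x = 6
  u = 9
  z = 9
  d = 54
  c = 7
  a = 8
  return d
After dead-code-elim (2 stmts):
  d = 54
  return d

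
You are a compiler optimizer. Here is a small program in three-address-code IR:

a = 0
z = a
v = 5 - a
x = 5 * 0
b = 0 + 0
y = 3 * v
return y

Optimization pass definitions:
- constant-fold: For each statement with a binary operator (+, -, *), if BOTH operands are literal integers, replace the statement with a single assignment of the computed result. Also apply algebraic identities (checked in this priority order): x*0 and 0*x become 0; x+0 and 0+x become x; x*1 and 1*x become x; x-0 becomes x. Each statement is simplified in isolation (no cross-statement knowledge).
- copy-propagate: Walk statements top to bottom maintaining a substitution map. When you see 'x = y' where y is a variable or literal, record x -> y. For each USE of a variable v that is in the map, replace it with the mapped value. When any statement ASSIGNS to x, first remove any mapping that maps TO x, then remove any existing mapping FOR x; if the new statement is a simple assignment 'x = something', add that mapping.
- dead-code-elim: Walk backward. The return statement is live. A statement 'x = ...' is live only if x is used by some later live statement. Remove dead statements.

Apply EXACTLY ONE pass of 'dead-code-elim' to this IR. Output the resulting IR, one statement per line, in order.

Applying dead-code-elim statement-by-statement:
  [7] return y  -> KEEP (return); live=['y']
  [6] y = 3 * v  -> KEEP; live=['v']
  [5] b = 0 + 0  -> DEAD (b not live)
  [4] x = 5 * 0  -> DEAD (x not live)
  [3] v = 5 - a  -> KEEP; live=['a']
  [2] z = a  -> DEAD (z not live)
  [1] a = 0  -> KEEP; live=[]
Result (4 stmts):
  a = 0
  v = 5 - a
  y = 3 * v
  return y

Answer: a = 0
v = 5 - a
y = 3 * v
return y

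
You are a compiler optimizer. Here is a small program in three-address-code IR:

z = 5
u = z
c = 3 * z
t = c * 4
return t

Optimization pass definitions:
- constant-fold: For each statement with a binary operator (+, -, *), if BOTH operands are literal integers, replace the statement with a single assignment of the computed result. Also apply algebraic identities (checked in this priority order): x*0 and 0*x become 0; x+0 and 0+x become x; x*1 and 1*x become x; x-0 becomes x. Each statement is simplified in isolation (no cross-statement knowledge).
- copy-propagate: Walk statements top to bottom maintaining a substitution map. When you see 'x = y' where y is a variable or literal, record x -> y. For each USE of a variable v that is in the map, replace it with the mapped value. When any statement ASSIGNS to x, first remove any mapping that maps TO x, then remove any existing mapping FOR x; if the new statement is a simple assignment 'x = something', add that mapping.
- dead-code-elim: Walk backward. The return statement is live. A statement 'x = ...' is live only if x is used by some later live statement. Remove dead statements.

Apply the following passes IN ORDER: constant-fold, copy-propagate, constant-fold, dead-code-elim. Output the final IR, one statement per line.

Initial IR:
  z = 5
  u = z
  c = 3 * z
  t = c * 4
  return t
After constant-fold (5 stmts):
  z = 5
  u = z
  c = 3 * z
  t = c * 4
  return t
After copy-propagate (5 stmts):
  z = 5
  u = 5
  c = 3 * 5
  t = c * 4
  return t
After constant-fold (5 stmts):
  z = 5
  u = 5
  c = 15
  t = c * 4
  return t
After dead-code-elim (3 stmts):
  c = 15
  t = c * 4
  return t

Answer: c = 15
t = c * 4
return t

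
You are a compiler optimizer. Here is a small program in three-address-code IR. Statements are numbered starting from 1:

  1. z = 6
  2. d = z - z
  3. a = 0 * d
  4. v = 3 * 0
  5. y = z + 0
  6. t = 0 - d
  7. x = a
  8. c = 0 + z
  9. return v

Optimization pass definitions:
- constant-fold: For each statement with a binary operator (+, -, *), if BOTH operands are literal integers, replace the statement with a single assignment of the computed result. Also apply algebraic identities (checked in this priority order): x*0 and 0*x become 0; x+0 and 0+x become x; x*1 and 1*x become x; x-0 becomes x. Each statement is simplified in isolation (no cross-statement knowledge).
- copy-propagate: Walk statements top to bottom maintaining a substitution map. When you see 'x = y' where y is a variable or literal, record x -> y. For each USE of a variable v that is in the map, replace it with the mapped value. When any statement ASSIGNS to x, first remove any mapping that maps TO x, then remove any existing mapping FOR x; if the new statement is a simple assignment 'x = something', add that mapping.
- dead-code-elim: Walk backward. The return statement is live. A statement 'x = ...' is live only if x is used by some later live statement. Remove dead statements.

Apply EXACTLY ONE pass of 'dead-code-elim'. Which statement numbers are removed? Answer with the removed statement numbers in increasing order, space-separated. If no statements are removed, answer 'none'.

Answer: 1 2 3 5 6 7 8

Derivation:
Backward liveness scan:
Stmt 1 'z = 6': DEAD (z not in live set [])
Stmt 2 'd = z - z': DEAD (d not in live set [])
Stmt 3 'a = 0 * d': DEAD (a not in live set [])
Stmt 4 'v = 3 * 0': KEEP (v is live); live-in = []
Stmt 5 'y = z + 0': DEAD (y not in live set ['v'])
Stmt 6 't = 0 - d': DEAD (t not in live set ['v'])
Stmt 7 'x = a': DEAD (x not in live set ['v'])
Stmt 8 'c = 0 + z': DEAD (c not in live set ['v'])
Stmt 9 'return v': KEEP (return); live-in = ['v']
Removed statement numbers: [1, 2, 3, 5, 6, 7, 8]
Surviving IR:
  v = 3 * 0
  return v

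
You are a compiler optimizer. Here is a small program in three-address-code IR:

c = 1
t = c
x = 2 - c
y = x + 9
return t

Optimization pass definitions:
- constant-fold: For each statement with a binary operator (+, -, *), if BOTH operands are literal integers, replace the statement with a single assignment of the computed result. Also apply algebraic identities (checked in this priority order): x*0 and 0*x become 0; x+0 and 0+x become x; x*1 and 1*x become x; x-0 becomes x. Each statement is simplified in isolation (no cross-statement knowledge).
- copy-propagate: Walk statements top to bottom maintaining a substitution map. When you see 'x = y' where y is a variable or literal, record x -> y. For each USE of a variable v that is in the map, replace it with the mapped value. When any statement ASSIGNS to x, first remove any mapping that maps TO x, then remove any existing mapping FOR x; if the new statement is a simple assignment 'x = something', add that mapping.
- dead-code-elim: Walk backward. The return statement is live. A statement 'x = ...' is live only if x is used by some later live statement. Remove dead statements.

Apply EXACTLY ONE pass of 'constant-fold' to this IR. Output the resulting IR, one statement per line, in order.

Answer: c = 1
t = c
x = 2 - c
y = x + 9
return t

Derivation:
Applying constant-fold statement-by-statement:
  [1] c = 1  (unchanged)
  [2] t = c  (unchanged)
  [3] x = 2 - c  (unchanged)
  [4] y = x + 9  (unchanged)
  [5] return t  (unchanged)
Result (5 stmts):
  c = 1
  t = c
  x = 2 - c
  y = x + 9
  return t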